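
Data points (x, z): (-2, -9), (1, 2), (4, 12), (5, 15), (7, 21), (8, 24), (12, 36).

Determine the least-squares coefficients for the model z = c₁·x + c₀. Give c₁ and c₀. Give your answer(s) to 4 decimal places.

Setting ∂/∂c₁ … = 0 gives: 303·c₁ + 35·c₀ = 914;  35·c₁ + 7·c₀ = 101.
Δ = 303·7 − 35² = 896.
c₁ = (914·7 − 35·101)/896 = 409/128; c₀ = (303·101 − 35·914)/896 = -1387/896.

c₁ = 3.1953, c₀ = -1.5480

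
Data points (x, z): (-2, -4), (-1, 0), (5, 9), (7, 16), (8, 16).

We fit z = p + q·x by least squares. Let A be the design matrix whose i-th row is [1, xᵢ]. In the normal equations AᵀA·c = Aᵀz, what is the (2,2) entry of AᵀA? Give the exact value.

143

Row 2 ↔ basis x, column 2 ↔ basis x, so (AᵀA)_{2,2} = Σᵢ (x)·(x) = (-2)·(-2) + (-1)·(-1) + (5)·(5) + (7)·(7) + (8)·(8) = 143.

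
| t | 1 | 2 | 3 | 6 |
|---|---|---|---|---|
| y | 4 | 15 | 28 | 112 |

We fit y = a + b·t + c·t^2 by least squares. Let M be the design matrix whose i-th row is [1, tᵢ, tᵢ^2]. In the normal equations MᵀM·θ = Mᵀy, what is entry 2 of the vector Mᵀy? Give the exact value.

Entry 2 ↔ basis t, so (Mᵀy)_{2} = Σᵢ (t)·yᵢ = (1)·(4) + (2)·(15) + (3)·(28) + (6)·(112) = 790.

790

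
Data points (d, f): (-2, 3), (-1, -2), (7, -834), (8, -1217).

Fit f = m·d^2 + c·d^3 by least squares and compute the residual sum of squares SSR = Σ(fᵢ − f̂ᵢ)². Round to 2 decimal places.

SSR = 1.00

From the data, Σd^2·d^2 = 6514, Σd^2·d^3 = 49542, Σd^3·d^3 = 379858.
Moment sums: Σd^2·f = -118744, Σd^3·f = -909188.
MᵀM·[m, c]ᵀ = Mᵀf becomes [[6514, 49542]; [49542, 379858]]·[m, c]ᵀ = [-118744, -909188]ᵀ.
Δ = 6514·379858 − 49542² = 19985248.
m = ((-118744)·379858 − 49542·(-909188))/19985248 = -7858307/2498156; c = (6514·(-909188) − 49542·(-118744))/19985248 = -4954423/2498156.
Residuals: -176922/624539, -523107/624539, 240507/624539, -164907/624539; SSR = 624429/624539.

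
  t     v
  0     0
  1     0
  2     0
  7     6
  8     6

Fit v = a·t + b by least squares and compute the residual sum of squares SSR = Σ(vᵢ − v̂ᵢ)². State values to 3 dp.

SSR = 2.030

The normal equations are: 118·a + 18·b = 90;  18·a + 5·b = 12.
Determinant 118·5 − 18² = 266.
a = (90·5 − 18·12)/266 = 117/133; b = (118·12 − 18·90)/266 = -102/133.
Residuals: 102/133, -15/133, -132/133, 81/133, -36/133; SSR = 270/133.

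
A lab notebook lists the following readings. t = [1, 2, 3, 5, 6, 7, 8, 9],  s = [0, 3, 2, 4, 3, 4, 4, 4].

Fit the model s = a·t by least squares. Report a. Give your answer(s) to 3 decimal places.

The normal equations are: 269·a = 146.
Hence a = 146 / 269 ≈ 0.542751.

a = 0.543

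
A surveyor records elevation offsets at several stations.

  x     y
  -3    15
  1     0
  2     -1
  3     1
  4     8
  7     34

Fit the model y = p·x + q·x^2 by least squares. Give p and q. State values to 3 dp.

Entries of MᵀM: Σx·x = 88, Σx·x^2 = 416, Σx^2·x^2 = 2836.
For Mᵀy: Σx·y = 226, Σx^2·y = 1934.
Δ = 88·2836 − 416² = 76512.
p = (226·2836 − 416·1934)/76512 = -6817/3188; q = (88·1934 − 416·226)/76512 = 1587/1594.

p = -2.138, q = 0.996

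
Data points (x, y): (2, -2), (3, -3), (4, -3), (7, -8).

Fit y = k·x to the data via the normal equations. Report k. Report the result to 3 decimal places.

From the data, Σx·x = 78.
Moment sums: Σx·y = -81.
So MᵀM·[k]ᵀ = Mᵀy: [[78]]·[k]ᵀ = [-81]ᵀ.
Hence k = -81 / 78 ≈ -1.03846.

k = -1.038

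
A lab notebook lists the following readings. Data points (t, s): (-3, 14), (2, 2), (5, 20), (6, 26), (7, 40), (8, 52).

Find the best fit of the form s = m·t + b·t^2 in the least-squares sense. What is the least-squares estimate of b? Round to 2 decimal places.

b = 1.00

MᵀM·[m, b]ᵀ = Mᵀs reads: 187·m + 1177·b = 914;  1177·m + 8515·b = 6858.
(Σt·t = 187, Σt·t^2 = 1177, Σt^2·t^2 = 8515, Σt·s = 914, Σt^2·s = 6858.)
Eliminating b: 8515·(row 1) − 1177·(row 2) gives 206976·m = 8515·914 − 1177·6858 = -289156, so m = -10327/7392.
Then b = (6858 − 1177·(-10327/7392))/8515 = 671/672.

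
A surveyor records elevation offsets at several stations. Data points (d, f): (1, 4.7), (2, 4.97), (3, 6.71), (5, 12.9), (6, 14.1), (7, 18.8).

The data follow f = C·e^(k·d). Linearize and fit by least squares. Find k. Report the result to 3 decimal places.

k = 0.246

With ln fᵢ as the transformed response and dᵢ as the regressor:
Σd = 24.0000, Σ(d)² = 124.0000, Σln f = 13.1918, Σd·ln f = 59.6654.
Normal system: [[124.0000, 24.0000]; [24.0000, 6]]·[k, ln C]ᵀ = [59.6654, 13.1918]ᵀ.
Slope k = (n·Σd·ln f − Σd·Σln f)/(n·Σ(d)² − (Σd)²) = (6·59.6654 − 24.0000·13.1918)/168.0000 = 0.24636; ln C = (Σln f − k·Σd)/n = 1.21321.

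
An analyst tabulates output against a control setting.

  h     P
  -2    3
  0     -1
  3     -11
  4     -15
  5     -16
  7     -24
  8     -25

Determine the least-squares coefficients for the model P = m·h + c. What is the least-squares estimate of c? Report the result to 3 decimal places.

c = -2.184

The normal system XᵀX·[m, c]ᵀ = XᵀP is [[167, 25]; [25, 7]]·[m, c]ᵀ = [-547, -89]ᵀ.
Determinant 167·7 − 25² = 544.
m = ((-547)·7 − 25·(-89))/544 = -401/136; c = (167·(-89) − 25·(-547))/544 = -297/136.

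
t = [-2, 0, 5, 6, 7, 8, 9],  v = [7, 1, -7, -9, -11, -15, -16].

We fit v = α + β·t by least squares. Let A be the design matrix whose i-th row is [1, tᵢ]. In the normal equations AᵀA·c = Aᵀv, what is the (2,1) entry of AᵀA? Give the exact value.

Row 2 ↔ basis t, column 1 ↔ basis 1, so (AᵀA)_{2,1} = Σᵢ t = (-2)·(1) + (0)·(1) + (5)·(1) + (6)·(1) + (7)·(1) + (8)·(1) + (9)·(1) = 33.

33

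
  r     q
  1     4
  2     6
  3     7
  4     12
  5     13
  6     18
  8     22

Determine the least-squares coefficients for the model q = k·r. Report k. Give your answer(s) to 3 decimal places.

k = 2.800

With design matrix A, AᵀA = [[155]] and Aᵀq = [434]ᵀ.
Hence k = 434 / 155 ≈ 2.8.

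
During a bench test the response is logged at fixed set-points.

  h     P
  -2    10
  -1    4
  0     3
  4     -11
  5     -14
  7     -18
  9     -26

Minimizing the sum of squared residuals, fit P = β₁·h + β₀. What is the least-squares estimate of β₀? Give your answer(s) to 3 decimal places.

β₀ = 2.412

Entries of XᵀX: Σh·h = 176, Σh = 22, Σ1 = 7.
Moment sums: Σh·P = -498, ΣP = -52.
Determinant 176·7 − 22² = 748.
β₁ = ((-498)·7 − 22·(-52))/748 = -1171/374; β₀ = (176·(-52) − 22·(-498))/748 = 41/17.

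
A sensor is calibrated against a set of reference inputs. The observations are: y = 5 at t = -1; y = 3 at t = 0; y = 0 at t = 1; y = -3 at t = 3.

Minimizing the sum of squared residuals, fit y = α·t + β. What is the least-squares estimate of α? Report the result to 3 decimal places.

α = -2.029

Normal-equation sums: Σt·t = 11, Σt = 3, Σ1 = 4.
For Aᵀy: Σt·y = -14, Σy = 5.
Determinant 11·4 − 3² = 35.
α = ((-14)·4 − 3·5)/35 = -71/35; β = (11·5 − 3·(-14))/35 = 97/35.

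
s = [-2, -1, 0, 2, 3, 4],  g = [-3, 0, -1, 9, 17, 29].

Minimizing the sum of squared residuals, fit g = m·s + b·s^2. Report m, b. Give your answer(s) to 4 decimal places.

m = 2.8973, b = 1.0277

Sums needed: Σs·s = 34, Σs·s^2 = 90, Σs^2·s^2 = 370.
Moment sums: Σs·g = 191, Σs^2·g = 641.
det = 34·370 − 90² = 4480.
m = (191·370 − 90·641)/4480 = 649/224; b = (34·641 − 90·191)/4480 = 1151/1120.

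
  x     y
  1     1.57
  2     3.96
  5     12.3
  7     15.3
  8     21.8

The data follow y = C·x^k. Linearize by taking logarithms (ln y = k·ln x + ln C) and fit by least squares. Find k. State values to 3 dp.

k = 1.219

Let Y = ln y. Fitting Y = k·ln x + ln C by least squares:
XᵀX = [[11.1814, 6.3279]; [6.3279, 5]], rhs = [16.7098, 10.1467]ᵀ  (here Σln x = 6.3279, Σ(ln x)² = 11.1814, Σln y = 10.1467, Σln x·ln y = 16.7098).
Slope k = (n·Σln x·ln y − Σln x·Σln y)/(n·Σ(ln x)² − (Σln x)²) = (5·16.7098 − 6.3279·10.1467)/15.8642 = 1.21919; ln C = (Σln y − k·Σln x)/n = 0.48635.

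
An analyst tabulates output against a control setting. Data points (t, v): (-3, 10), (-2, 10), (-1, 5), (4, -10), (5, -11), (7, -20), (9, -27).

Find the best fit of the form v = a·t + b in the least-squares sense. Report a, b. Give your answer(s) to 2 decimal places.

a = -3.12, b = 2.33

Normal-equation sums: Σt·t = 185, Σt = 19, Σ1 = 7.
For Xᵀv: Σt·v = -533, Σv = -43.
Normal equations: [[185, 19]; [19, 7]]·[a, b]ᵀ = [-533, -43]ᵀ.
Eliminating b: 7·(row 1) − 19·(row 2) gives 934·a = 7·(-533) − 19·(-43) = -2914, so a = -1457/467.
Then b = ((-43) − 19·(-1457/467))/7 = 1086/467.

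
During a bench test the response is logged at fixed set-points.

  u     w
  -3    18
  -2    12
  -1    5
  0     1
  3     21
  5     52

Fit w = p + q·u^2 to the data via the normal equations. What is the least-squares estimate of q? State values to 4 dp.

q = 1.9810

Sums needed: Σ1 = 6, Σu^2 = 48, Σu^2·u^2 = 804.
Right-hand side: Σw = 109, Σu^2·w = 1704.
Δ = 6·804 − 48² = 2520.
p = (109·804 − 48·1704)/2520 = 487/210; q = (6·1704 − 48·109)/2520 = 208/105.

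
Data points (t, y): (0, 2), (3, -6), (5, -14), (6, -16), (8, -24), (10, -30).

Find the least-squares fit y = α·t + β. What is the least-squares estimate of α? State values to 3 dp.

α = -3.263

With design matrix M, MᵀM = [[234, 32]; [32, 6]] and Mᵀy = [-676, -88]ᵀ.
Δ = 234·6 − 32² = 380.
α = ((-676)·6 − 32·(-88))/380 = -62/19; β = (234·(-88) − 32·(-676))/380 = 52/19.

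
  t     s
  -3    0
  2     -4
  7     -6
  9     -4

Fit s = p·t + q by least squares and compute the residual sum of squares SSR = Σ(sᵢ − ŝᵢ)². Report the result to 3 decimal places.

SSR = 6.063

Setting ∂/∂p … = 0 gives: 143·p + 15·q = -86;  15·p + 4·q = -14.
(Σt·t = 143, Σt = 15, Σ1 = 4, Σt·s = -86, Σs = -14.)
Δ = 143·4 − 15² = 347.
p = ((-86)·4 − 15·(-14))/347 = -134/347; q = (143·(-14) − 15·(-86))/347 = -712/347.
Residuals: 310/347, -408/347, -432/347, 530/347; SSR = 2104/347.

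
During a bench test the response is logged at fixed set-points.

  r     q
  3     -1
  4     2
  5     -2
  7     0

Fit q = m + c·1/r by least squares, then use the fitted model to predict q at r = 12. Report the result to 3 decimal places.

q̂ = -0.236

Normal-equation sums: Σ1 = 4, Σ1/r = 389/420, Σ1/r·1/r = 41281/176400.
Moment sums: Σq = -1, Σ1/r·q = -7/30.
Δ = 4·(41281/176400) − (389/420)² = 4601/58800.
m = ((-1)·(41281/176400) − (389/420)·(-7/30))/(4601/58800) = -1053/4601; c = (4·(-7/30) − (389/420)·(-1))/(4601/58800) = -420/4601.
At r = 12: q̂ = (-1053/4601)·(1) + (-420/4601)·(1/12) = -1088/4601.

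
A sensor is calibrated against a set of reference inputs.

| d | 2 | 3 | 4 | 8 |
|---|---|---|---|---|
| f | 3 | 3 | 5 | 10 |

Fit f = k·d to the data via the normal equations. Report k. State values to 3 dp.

k = 1.237

Normal-equation sums: Σd·d = 93.
And Σd·f = 115.
So AᵀA·[k]ᵀ = Aᵀf: [[93]]·[k]ᵀ = [115]ᵀ.
k = 115/93 = 1.23656.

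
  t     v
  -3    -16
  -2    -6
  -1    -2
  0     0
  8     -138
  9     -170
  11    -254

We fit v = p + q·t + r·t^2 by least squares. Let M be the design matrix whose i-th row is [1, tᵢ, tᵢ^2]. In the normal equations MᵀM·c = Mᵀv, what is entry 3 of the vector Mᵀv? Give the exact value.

-53506

Entry 3 ↔ basis t^2, so (Mᵀv)_{3} = Σᵢ (t^2)·vᵢ = (9)·(-16) + (4)·(-6) + (1)·(-2) + (0)·(0) + (64)·(-138) + (81)·(-170) + (121)·(-254) = -53506.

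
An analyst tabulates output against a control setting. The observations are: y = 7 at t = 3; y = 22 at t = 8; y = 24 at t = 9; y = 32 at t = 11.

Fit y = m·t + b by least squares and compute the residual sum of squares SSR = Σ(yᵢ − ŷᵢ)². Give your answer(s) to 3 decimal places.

Entries of MᵀM: Σt·t = 275, Σt = 31, Σ1 = 4.
And Σt·y = 765, Σy = 85.
MᵀM·[m, b]ᵀ = Mᵀy becomes [[275, 31]; [31, 4]]·[m, b]ᵀ = [765, 85]ᵀ.
det = 275·4 − 31² = 139.
m = (765·4 − 31·85)/139 = 425/139; b = (275·85 − 31·765)/139 = -340/139.
Residuals: 38/139, -2/139, -149/139, 113/139; SSR = 262/139.

SSR = 1.885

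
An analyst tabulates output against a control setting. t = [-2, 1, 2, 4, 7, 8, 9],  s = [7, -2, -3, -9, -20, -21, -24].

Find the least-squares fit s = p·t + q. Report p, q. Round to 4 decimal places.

Normal-equation sums: Σt·t = 219, Σt = 29, Σ1 = 7.
For Xᵀs: Σt·s = -582, Σs = -72.
So XᵀX·[p, q]ᵀ = Xᵀs: [[219, 29]; [29, 7]]·[p, q]ᵀ = [-582, -72]ᵀ.
Determinant 219·7 − 29² = 692.
p = ((-582)·7 − 29·(-72))/692 = -993/346; q = (219·(-72) − 29·(-582))/692 = 555/346.

p = -2.8699, q = 1.6040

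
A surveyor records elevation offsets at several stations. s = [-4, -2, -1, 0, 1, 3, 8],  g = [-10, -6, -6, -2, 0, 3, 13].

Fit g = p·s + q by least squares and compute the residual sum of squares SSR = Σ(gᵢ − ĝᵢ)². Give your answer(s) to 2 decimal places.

The normal equations are: 95·p + 5·q = 171;  5·p + 7·q = -8.
(Σs·s = 95, Σs = 5, Σ1 = 7, Σs·g = 171, Σg = -8.)
Eliminating q: 7·(row 1) − 5·(row 2) gives 640·p = 7·171 − 5·(-8) = 1237, so p = 1237/640.
Then q = ((-8) − 5·(1237/640))/7 = -323/128.
Residuals: 163/640, 249/640, -247/160, 67/128, 189/320, -11/40, 39/640; SSR = 2113/640.

SSR = 3.30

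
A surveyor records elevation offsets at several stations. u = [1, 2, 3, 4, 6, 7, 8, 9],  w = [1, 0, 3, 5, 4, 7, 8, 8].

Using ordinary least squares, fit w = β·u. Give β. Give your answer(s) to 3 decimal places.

β = 0.919

Compute the Gram sums: Σu·u = 260.
And Σu·w = 239.
MᵀM·[β]ᵀ = Mᵀw becomes [[260]]·[β]ᵀ = [239]ᵀ.
Hence β = 239 / 260 ≈ 0.919231.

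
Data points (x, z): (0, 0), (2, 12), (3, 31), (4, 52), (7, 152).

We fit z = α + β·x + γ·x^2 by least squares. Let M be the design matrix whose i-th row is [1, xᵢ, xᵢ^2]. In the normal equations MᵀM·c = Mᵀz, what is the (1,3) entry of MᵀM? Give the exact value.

78

Row 1 ↔ basis 1, column 3 ↔ basis x^2, so (MᵀM)_{1,3} = Σᵢ x^2 = (1)·(0) + (1)·(4) + (1)·(9) + (1)·(16) + (1)·(49) = 78.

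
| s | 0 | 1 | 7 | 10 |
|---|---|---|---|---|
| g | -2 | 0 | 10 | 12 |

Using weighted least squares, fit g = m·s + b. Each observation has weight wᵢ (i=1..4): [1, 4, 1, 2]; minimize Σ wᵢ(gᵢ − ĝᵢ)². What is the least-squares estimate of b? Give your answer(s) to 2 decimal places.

b = -1.42

Compute the Gram sums: Σwᵢ·s·s = 253, Σwᵢ·s = 31, Σwᵢ·1 = 8.
Moment sums: Σwᵢ·s·g = 310, Σwᵢ·g = 32.
Eliminating b: 8·(row 1) − 31·(row 2) gives 1063·m = 8·310 − 31·32 = 1488, so m = 1488/1063.
Then b = (32 − 31·(1488/1063))/8 = -1514/1063.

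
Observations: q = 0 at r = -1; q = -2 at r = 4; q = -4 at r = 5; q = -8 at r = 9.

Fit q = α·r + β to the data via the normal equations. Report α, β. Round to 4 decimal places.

Entries of MᵀM: Σr·r = 123, Σr = 17, Σ1 = 4.
And Σr·q = -100, Σq = -14.
Normal equations: [[123, 17]; [17, 4]]·[α, β]ᵀ = [-100, -14]ᵀ.
Determinant 123·4 − 17² = 203.
α = ((-100)·4 − 17·(-14))/203 = -162/203; β = (123·(-14) − 17·(-100))/203 = -22/203.

α = -0.7980, β = -0.1084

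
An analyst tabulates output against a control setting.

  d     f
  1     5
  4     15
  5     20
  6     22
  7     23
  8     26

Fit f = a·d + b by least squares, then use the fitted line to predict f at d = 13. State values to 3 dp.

Sums needed: Σd·d = 191, Σd = 31, Σ1 = 6.
Right-hand side: Σd·f = 666, Σf = 111.
Determinant 191·6 − 31² = 185.
a = (666·6 − 31·111)/185 = 3; b = (191·111 − 31·666)/185 = 3.
At d = 13: f̂ = (3)·(13) + (3)·(1) = 42.

f̂ = 42.000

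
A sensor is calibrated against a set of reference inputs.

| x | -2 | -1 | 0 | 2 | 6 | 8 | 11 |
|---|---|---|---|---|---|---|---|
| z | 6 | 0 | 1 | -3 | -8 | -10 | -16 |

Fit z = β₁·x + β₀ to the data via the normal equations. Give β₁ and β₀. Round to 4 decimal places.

AᵀA·[β₁, β₀]ᵀ = Aᵀz reads: 230·β₁ + 24·β₀ = -322;  24·β₁ + 7·β₀ = -30.
det = 230·7 − 24² = 1034.
β₁ = ((-322)·7 − 24·(-30))/1034 = -767/517; β₀ = (230·(-30) − 24·(-322))/1034 = 414/517.

β₁ = -1.4836, β₀ = 0.8008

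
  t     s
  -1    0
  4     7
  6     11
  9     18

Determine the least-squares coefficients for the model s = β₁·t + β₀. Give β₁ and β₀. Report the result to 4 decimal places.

β₁ = 1.7736, β₀ = 1.0189

Entries of AᵀA: Σt·t = 134, Σt = 18, Σ1 = 4.
And Σt·s = 256, Σs = 36.
So AᵀA·[β₁, β₀]ᵀ = Aᵀs: [[134, 18]; [18, 4]]·[β₁, β₀]ᵀ = [256, 36]ᵀ.
Determinant 134·4 − 18² = 212.
β₁ = (256·4 − 18·36)/212 = 94/53; β₀ = (134·36 − 18·256)/212 = 54/53.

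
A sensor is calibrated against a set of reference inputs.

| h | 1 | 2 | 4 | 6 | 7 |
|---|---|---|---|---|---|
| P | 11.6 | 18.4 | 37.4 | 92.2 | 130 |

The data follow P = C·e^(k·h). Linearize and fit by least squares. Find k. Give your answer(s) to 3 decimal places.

Taking logs, ln P = k·h + ln C, so regress ln P on h.
Σh = 20.0000, Σ(h)² = 106.0000, Σln P = 18.3765, Σh·ln P = 83.9789.
Equations: 106.0000·k + 20.0000·ln C = 83.9789;  20.0000·k + 5·ln C = 18.3765.
Δ = 106.0000·5 − (20.0000)² = 130.0000; k = (83.9789·5 − 20.0000·18.3765)/130.0000 = 0.40280, ln C = (106.0000·18.3765 − 20.0000·83.9789)/130.0000 = 2.06410.

k = 0.403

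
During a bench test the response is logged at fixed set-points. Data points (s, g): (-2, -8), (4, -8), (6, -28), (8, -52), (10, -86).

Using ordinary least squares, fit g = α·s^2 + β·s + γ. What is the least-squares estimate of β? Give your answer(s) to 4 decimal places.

β = 1.8697

Sums needed: Σs^2·s^2 = 15664, Σs^2·s = 1784, Σs^2 = 220, Σs·s = 220, Σs = 26, Σ1 = 5.
And Σs^2·g = -13096, Σs·g = -1460, Σg = -182.
MᵀM·[α, β, γ]ᵀ = Mᵀg becomes [[15664, 1784, 220]; [1784, 220, 26]; [220, 26, 5]]·[α, β, γ]ᵀ = [-13096, -1460, -182]ᵀ.
Solving the 3×3 system (Gaussian elimination) gives α = -669/637, β = 1191/637, γ = 8/91.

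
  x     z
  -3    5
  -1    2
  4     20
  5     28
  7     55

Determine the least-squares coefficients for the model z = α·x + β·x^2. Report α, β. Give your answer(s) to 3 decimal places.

Forming MᵀM = [[100, 504]; [504, 3364]] and Mᵀz = [588, 3762]ᵀ gives MᵀM·[α, β]ᵀ = Mᵀz.
Determinant 100·3364 − 504² = 82384.
α = (588·3364 − 504·3762)/82384 = 5124/5149; β = (100·3762 − 504·588)/82384 = 9981/10298.

α = 0.995, β = 0.969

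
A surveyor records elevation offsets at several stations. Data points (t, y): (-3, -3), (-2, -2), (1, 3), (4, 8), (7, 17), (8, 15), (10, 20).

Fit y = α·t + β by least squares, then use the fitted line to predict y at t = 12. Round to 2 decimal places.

ŷ = 23.63

From the data, Σt·t = 243, Σt = 25, Σ1 = 7.
For Aᵀy: Σt·y = 487, Σy = 58.
Normal equations: [[243, 25]; [25, 7]]·[α, β]ᵀ = [487, 58]ᵀ.
det = 243·7 − 25² = 1076.
α = (487·7 − 25·58)/1076 = 1959/1076; β = (243·58 − 25·487)/1076 = 1919/1076.
At t = 12: ŷ = (1959/1076)·(12) + (1919/1076)·(1) = 25427/1076.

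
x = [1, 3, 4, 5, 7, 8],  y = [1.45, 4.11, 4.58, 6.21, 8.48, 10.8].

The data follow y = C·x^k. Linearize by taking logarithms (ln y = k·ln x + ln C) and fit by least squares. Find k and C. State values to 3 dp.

k = 0.933, C = 1.414

Linearized form: ln y = k·ln x + ln C. From the 6 transformed points,
Σln x = 8.1197, Σ(ln x)² = 13.8297, Σln y = 9.6501, Σln x·ln y = 15.7093.
Equations: 13.8297·k + 8.1197·ln C = 15.7093;  8.1197·k + 6·ln C = 9.6501.
Slope k = (n·Σln x·ln y − Σln x·Σln y)/(n·Σ(ln x)² − (Σln x)²) = (6·15.7093 − 8.1197·9.6501)/17.0487 = 0.93263; ln C = (Σln y − k·Σln x)/n = 0.34624, so C = exp(0.34624) = 1.41374.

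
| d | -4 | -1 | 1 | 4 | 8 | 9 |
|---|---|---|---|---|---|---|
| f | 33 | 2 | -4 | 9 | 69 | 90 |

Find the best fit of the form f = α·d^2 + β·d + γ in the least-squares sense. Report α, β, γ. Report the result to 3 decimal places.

Setting ∂/∂α … = 0 gives: 11171·α + 1241·β + 179·γ = 12376;  1241·α + 179·β + 17·γ = 1260;  179·α + 17·β + 6·γ = 199.
Solving the 3×3 system (Gaussian elimination) gives α = 497381/336534, β = -999065/336534, γ = -141023/56089.

α = 1.478, β = -2.969, γ = -2.514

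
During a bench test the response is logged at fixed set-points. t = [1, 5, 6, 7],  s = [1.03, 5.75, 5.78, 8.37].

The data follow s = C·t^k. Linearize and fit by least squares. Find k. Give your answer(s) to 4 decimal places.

With ln sᵢ as the transformed response and ln tᵢ as the regressor:
XᵀX = [[9.5873, 5.3471]; [5.3471, 4]], rhs = [10.0931, 5.6578]ᵀ  (here Σln t = 5.3471, Σ(ln t)² = 9.5873, Σln s = 5.6578, Σln t·ln s = 10.0931).
Solving (det = 9.7575): k = 1.03709, ln C = 0.02810.

k = 1.0371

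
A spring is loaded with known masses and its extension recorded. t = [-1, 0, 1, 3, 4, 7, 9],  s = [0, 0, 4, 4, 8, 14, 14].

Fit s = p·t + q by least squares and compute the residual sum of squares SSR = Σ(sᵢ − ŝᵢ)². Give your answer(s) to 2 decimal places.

SSR = 12.01

With design matrix A, AᵀA = [[157, 23]; [23, 7]] and Aᵀs = [272, 44]ᵀ.
Δ = 157·7 − 23² = 570.
p = (272·7 − 23·44)/570 = 446/285; q = (157·44 − 23·272)/570 = 326/285.
Residuals: 8/19, -326/285, 368/285, -524/285, 34/57, 542/285, -70/57; SSR = 3424/285.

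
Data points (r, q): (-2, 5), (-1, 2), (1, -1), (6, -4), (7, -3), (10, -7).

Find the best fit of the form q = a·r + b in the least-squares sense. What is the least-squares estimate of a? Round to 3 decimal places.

a = -0.851

From the data, Σr·r = 191, Σr = 21, Σ1 = 6.
And Σr·q = -128, Σq = -8.
det = 191·6 − 21² = 705.
a = ((-128)·6 − 21·(-8))/705 = -40/47; b = (191·(-8) − 21·(-128))/705 = 232/141.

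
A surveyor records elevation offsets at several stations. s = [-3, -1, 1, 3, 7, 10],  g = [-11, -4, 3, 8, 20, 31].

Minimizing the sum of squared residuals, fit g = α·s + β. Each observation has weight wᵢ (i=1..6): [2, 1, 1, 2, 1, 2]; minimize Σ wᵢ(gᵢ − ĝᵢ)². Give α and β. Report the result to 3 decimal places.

With design matrix X, XᵀWX = [[287, 27]; [27, 9]] and XᵀWg = [881, 75]ᵀ.
Determinant 287·9 − 27² = 1854.
α = (881·9 − 27·75)/1854 = 328/103; β = (287·75 − 27·881)/1854 = -377/309.

α = 3.184, β = -1.220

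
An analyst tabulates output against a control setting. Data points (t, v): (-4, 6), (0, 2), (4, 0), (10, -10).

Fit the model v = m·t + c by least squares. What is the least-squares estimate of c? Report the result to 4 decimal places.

c = 2.2804

The normal equations are: 132·m + 10·c = -124;  10·m + 4·c = -2.
(Σt·t = 132, Σt = 10, Σ1 = 4, Σt·v = -124, Σv = -2.)
Δ = 132·4 − 10² = 428.
m = ((-124)·4 − 10·(-2))/428 = -119/107; c = (132·(-2) − 10·(-124))/428 = 244/107.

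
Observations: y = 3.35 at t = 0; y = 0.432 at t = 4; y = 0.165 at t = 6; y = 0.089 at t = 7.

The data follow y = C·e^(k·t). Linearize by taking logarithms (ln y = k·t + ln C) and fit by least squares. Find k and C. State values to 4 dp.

With ln yᵢ as the transformed response and tᵢ as the regressor:
Σt = 17.0000, Σ(t)² = 101.0000, Σln y = -3.8513, Σt·ln y = -31.1020.
Normal system: [[101.0000, 17.0000]; [17.0000, 4]]·[k, ln C]ᵀ = [-31.1020, -3.8513]ᵀ.
Solving (det = 115.0000): k = -0.51249, ln C = 1.21524, so C = exp(1.21524) = 3.37112.

k = -0.5125, C = 3.3711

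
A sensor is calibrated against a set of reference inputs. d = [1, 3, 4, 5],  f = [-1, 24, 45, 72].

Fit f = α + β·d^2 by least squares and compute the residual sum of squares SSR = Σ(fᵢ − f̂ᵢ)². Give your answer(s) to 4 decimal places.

From the data, Σ1 = 4, Σd^2 = 51, Σd^2·d^2 = 963.
And Σf = 140, Σd^2·f = 2735.
Eliminating β: 963·(row 1) − 51·(row 2) gives 1251·α = 963·140 − 51·2735 = -4665, so α = -1555/417.
Then β = (2735 − 51·(-1555/417))/963 = 3800/1251.
Residuals: -386/1251, 163/417, 160/1251, -263/1251; SSR = 386/1251.

SSR = 0.3086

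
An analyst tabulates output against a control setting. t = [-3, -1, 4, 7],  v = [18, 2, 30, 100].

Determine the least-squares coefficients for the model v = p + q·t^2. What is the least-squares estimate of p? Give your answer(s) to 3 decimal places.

p = -0.929

Sums needed: Σ1 = 4, Σt^2 = 75, Σt^2·t^2 = 2739.
Right-hand side: Σv = 150, Σt^2·v = 5544.
det = 4·2739 − 75² = 5331.
p = (150·2739 − 75·5544)/5331 = -1650/1777; q = (4·5544 − 75·150)/5331 = 3642/1777.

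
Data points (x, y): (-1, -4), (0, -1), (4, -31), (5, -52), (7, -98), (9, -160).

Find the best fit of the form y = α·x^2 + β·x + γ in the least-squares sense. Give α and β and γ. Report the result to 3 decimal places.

α = -1.971, β = 0.070, γ = -1.449

The normal system MᵀM·[α, β, γ]ᵀ = Mᵀy is [[9844, 1260, 172]; [1260, 172, 24]; [172, 24, 6]]·[α, β, γ]ᵀ = [-19562, -2506, -346]ᵀ.
Inverting the 3×3 Gram matrix, [α, β, γ]ᵀ = [-1553/788, 55/788, -571/394]ᵀ.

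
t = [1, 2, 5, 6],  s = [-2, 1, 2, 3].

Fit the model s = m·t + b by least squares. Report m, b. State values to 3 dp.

m = 0.824, b = -1.882

Entries of MᵀM: Σt·t = 66, Σt = 14, Σ1 = 4.
And Σt·s = 28, Σs = 4.
Determinant 66·4 − 14² = 68.
m = (28·4 − 14·4)/68 = 14/17; b = (66·4 − 14·28)/68 = -32/17.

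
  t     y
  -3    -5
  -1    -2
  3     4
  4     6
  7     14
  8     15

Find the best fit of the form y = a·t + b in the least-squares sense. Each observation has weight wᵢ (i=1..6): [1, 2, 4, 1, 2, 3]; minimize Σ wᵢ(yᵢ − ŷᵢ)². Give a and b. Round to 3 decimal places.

a = 1.918, b = -0.615

Sums needed: Σwᵢ·t·t = 353, Σwᵢ·t = 49, Σwᵢ·1 = 13.
And Σwᵢ·t·y = 647, Σwᵢ·y = 86.
XᵀWX·[a, b]ᵀ = XᵀWy becomes [[353, 49]; [49, 13]]·[a, b]ᵀ = [647, 86]ᵀ.
Determinant 353·13 − 49² = 2188.
a = (647·13 − 49·86)/2188 = 4197/2188; b = (353·86 − 49·647)/2188 = -1345/2188.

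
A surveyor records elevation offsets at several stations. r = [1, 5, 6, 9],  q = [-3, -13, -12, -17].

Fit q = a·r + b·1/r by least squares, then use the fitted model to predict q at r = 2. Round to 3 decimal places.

q̂ = -4.691

Entries of AᵀA: Σr·r = 143, Σr·1/r = 4, Σ1/r·1/r = 8749/8100.
Right-hand side: Σr·q = -293, Σ1/r·q = -427/45.
So AᵀA·[a, b]ᵀ = Aᵀq: [[143, 4]; [4, 8749/8100]]·[a, b]ᵀ = [-293, -427/45]ᵀ.
det = 143·(8749/8100) − 4² = 1121507/8100.
a = ((-293)·(8749/8100) − 4·(-427/45))/(1121507/8100) = -2256017/1121507; b = (143·(-427/45) − 4·(-293))/(1121507/8100) = -1497780/1121507.
At r = 2: q̂ = (-2256017/1121507)·(2) + (-1497780/1121507)·(1/2) = -5260924/1121507.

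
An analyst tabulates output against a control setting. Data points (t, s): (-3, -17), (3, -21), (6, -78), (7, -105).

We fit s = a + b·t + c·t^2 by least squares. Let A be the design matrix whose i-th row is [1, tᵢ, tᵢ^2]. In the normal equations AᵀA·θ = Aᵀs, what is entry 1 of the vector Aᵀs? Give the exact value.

-221

Entry 1 ↔ basis 1, so (Aᵀs)_{1} = Σᵢ sᵢ = (1)·(-17) + (1)·(-21) + (1)·(-78) + (1)·(-105) = -221.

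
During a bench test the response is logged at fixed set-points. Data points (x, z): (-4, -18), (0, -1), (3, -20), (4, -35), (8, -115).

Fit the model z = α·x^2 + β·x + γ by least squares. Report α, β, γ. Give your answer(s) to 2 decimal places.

α = -1.53, β = -1.98, γ = -1.24

Sums needed: Σx^2·x^2 = 4689, Σx^2·x = 539, Σx^2 = 105, Σx·x = 105, Σx = 11, Σ1 = 5.
For Mᵀz: Σx^2·z = -8388, Σx·z = -1048, Σz = -189.
So MᵀM·[α, β, γ]ᵀ = Mᵀz: [[4689, 539, 105]; [539, 105, 11]; [105, 11, 5]]·[α, β, γ]ᵀ = [-8388, -1048, -189]ᵀ.
Row-reducing yields α = -101461/66152, β = -130833/66152, γ = -10254/8269.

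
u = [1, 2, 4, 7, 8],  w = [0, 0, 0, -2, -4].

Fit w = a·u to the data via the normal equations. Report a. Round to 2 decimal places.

Compute the Gram sums: Σu·u = 134.
Moment sums: Σu·w = -46.
MᵀM·[a]ᵀ = Mᵀw becomes [[134]]·[a]ᵀ = [-46]ᵀ.
a = (-46)/134 = -0.343284.

a = -0.34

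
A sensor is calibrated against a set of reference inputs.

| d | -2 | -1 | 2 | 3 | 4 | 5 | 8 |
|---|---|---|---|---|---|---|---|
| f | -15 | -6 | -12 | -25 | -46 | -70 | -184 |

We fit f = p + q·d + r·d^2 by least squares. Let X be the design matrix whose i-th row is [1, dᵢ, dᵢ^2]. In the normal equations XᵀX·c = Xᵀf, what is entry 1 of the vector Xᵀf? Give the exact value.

Entry 1 ↔ basis 1, so (Xᵀf)_{1} = Σᵢ fᵢ = (1)·(-15) + (1)·(-6) + (1)·(-12) + (1)·(-25) + (1)·(-46) + (1)·(-70) + (1)·(-184) = -358.

-358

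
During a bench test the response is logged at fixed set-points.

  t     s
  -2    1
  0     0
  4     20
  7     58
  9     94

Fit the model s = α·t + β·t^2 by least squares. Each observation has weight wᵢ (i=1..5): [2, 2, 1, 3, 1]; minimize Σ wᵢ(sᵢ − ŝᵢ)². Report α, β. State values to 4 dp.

α = 1.1811, β = 1.0201

XᵀWX·[α, β]ᵀ = XᵀWs reads: 252·α + 1806·β = 2140;  1806·α + 14052·β = 16468.
(Σwᵢ·t·t = 252, Σwᵢ·t·t^2 = 1806, Σwᵢ·t^2·t^2 = 14052, Σwᵢ·t·s = 2140, Σwᵢ·t^2·s = 16468.)
Δ = 252·14052 − 1806² = 279468.
α = (2140·14052 − 1806·16468)/279468 = 27506/23289; β = (252·16468 − 1806·2140)/279468 = 3394/3327.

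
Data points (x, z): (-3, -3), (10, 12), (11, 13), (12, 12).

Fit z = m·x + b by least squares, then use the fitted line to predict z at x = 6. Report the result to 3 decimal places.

ẑ = 6.879

Setting ∂/∂m … = 0 gives: 374·m + 30·b = 416;  30·m + 4·b = 34.
(Σx·x = 374, Σx = 30, Σ1 = 4, Σx·z = 416, Σz = 34.)
Eliminating b: 4·(row 1) − 30·(row 2) gives 596·m = 4·416 − 30·34 = 644, so m = 161/149.
Then b = (34 − 30·(161/149))/4 = 59/149.
At x = 6: ẑ = (161/149)·(6) + (59/149)·(1) = 1025/149.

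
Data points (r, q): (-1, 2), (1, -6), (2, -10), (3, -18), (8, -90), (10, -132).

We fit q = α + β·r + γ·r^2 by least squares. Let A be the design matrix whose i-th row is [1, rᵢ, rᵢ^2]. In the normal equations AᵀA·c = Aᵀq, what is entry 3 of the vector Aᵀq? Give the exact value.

-19166

Entry 3 ↔ basis r^2, so (Aᵀq)_{3} = Σᵢ (r^2)·qᵢ = (1)·(2) + (1)·(-6) + (4)·(-10) + (9)·(-18) + (64)·(-90) + (100)·(-132) = -19166.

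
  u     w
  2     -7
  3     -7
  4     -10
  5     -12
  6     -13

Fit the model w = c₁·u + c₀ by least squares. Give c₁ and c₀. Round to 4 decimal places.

c₁ = -1.7000, c₀ = -3.0000

Sums needed: Σu·u = 90, Σu = 20, Σ1 = 5.
And Σu·w = -213, Σw = -49.
MᵀM·[c₁, c₀]ᵀ = Mᵀw becomes [[90, 20]; [20, 5]]·[c₁, c₀]ᵀ = [-213, -49]ᵀ.
det = 90·5 − 20² = 50.
c₁ = ((-213)·5 − 20·(-49))/50 = -17/10; c₀ = (90·(-49) − 20·(-213))/50 = -3.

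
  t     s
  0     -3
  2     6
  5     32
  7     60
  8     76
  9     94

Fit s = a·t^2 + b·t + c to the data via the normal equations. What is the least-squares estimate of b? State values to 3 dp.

Compute the Gram sums: Σt^2·t^2 = 13699, Σt^2·t = 1717, Σt^2 = 223, Σt·t = 223, Σt = 31, Σ1 = 6.
Moment sums: Σt^2·s = 16242, Σt·s = 2046, Σs = 265.
Solving the 3×3 system (Gaussian elimination) gives a = 19385/20944, b = 51347/20944, c = -2761/952.

b = 2.452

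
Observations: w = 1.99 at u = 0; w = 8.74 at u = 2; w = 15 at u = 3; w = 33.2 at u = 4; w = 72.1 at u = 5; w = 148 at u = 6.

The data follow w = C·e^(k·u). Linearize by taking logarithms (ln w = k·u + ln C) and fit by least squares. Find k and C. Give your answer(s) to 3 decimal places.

With ln wᵢ as the transformed response and uᵢ as the regressor:
Σu = 20.0000, Σ(u)² = 90.0000, Σln w = 18.3419, Σu·ln w = 77.8437.
Normal system: [[90.0000, 20.0000]; [20.0000, 6]]·[k, ln C]ᵀ = [77.8437, 18.3419]ᵀ.
Slope k = (n·Σu·ln w − Σu·Σln w)/(n·Σ(u)² − (Σu)²) = (6·77.8437 − 20.0000·18.3419)/140.0000 = 0.71589; ln C = (Σln w − k·Σu)/n = 0.67070, so C = exp(0.67070) = 1.95560.

k = 0.716, C = 1.956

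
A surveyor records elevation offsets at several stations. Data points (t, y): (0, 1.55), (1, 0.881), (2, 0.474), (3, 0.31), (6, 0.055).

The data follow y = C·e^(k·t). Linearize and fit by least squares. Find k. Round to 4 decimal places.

k = -0.5528

Let Y = ln y. Fitting Y = k·t + ln C by least squares:
Σt = 12.0000, Σ(t)² = 50.0000, Σln y = -4.5066, Σt·ln y = -22.5359.
Equations: 50.0000·k + 12.0000·ln C = -22.5359;  12.0000·k + 5·ln C = -4.5066.
Slope k = (n·Σt·ln y − Σt·Σln y)/(n·Σ(t)² − (Σt)²) = (5·-22.5359 − 12.0000·-4.5066)/106.0000 = -0.55283; ln C = (Σln y − k·Σt)/n = 0.42548.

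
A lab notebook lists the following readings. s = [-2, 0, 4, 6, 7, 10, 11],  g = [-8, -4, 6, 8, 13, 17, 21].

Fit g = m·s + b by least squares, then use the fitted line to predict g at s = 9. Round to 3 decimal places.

ĝ = 15.990

AᵀA·[m, b]ᵀ = Aᵀg reads: 326·m + 36·b = 580;  36·m + 7·b = 53.
(Σs·s = 326, Σs = 36, Σ1 = 7, Σs·g = 580, Σg = 53.)
Determinant 326·7 − 36² = 986.
m = (580·7 − 36·53)/986 = 1076/493; b = (326·53 − 36·580)/986 = -1801/493.
At s = 9: ĝ = (1076/493)·(9) + (-1801/493)·(1) = 7883/493.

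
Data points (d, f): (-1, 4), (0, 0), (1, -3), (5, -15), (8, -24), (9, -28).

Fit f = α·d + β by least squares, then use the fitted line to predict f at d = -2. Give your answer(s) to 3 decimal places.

f̂ = 6.620

From the data, Σd·d = 172, Σd = 22, Σ1 = 6.
And Σd·f = -526, Σf = -66.
Determinant 172·6 − 22² = 548.
α = ((-526)·6 − 22·(-66))/548 = -426/137; β = (172·(-66) − 22·(-526))/548 = 55/137.
At d = -2: f̂ = (-426/137)·(-2) + (55/137)·(1) = 907/137.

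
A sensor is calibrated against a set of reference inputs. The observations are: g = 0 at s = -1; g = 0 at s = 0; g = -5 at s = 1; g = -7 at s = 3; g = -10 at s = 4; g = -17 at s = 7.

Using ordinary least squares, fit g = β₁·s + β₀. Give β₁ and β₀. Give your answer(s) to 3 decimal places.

From the data, Σs·s = 76, Σs = 14, Σ1 = 6.
Right-hand side: Σs·g = -185, Σg = -39.
Eliminating β₀: 6·(row 1) − 14·(row 2) gives 260·β₁ = 6·(-185) − 14·(-39) = -564, so β₁ = -141/65.
Then β₀ = ((-39) − 14·(-141/65))/6 = -187/130.

β₁ = -2.169, β₀ = -1.438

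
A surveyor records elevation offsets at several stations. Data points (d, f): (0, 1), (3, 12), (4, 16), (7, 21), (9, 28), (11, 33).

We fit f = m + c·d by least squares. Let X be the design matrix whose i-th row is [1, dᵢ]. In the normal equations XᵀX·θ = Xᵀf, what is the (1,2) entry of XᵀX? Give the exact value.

Row 1 ↔ basis 1, column 2 ↔ basis d, so (XᵀX)_{1,2} = Σᵢ d = (1)·(0) + (1)·(3) + (1)·(4) + (1)·(7) + (1)·(9) + (1)·(11) = 34.

34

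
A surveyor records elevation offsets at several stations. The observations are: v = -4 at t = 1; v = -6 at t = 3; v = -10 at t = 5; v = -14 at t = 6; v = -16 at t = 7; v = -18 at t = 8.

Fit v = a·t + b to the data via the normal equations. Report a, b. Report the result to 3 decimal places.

The normal system MᵀM·[a, b]ᵀ = Mᵀv is [[184, 30]; [30, 6]]·[a, b]ᵀ = [-412, -68]ᵀ.
Determinant 184·6 − 30² = 204.
a = ((-412)·6 − 30·(-68))/204 = -36/17; b = (184·(-68) − 30·(-412))/204 = -38/51.

a = -2.118, b = -0.745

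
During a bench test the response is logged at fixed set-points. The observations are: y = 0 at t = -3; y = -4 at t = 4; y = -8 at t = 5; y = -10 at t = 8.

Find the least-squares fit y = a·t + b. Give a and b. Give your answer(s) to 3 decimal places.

The normal system AᵀA·[a, b]ᵀ = Aᵀy is [[114, 14]; [14, 4]]·[a, b]ᵀ = [-136, -22]ᵀ.
Eliminating b: 4·(row 1) − 14·(row 2) gives 260·a = 4·(-136) − 14·(-22) = -236, so a = -59/65.
Then b = ((-22) − 14·(-59/65))/4 = -151/65.

a = -0.908, b = -2.323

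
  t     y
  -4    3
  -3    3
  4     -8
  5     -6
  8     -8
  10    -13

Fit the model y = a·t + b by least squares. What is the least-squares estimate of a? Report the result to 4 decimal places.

With design matrix A, AᵀA = [[230, 20]; [20, 6]] and Aᵀy = [-277, -29]ᵀ.
det = 230·6 − 20² = 980.
a = ((-277)·6 − 20·(-29))/980 = -541/490; b = (230·(-29) − 20·(-277))/980 = -113/98.

a = -1.1041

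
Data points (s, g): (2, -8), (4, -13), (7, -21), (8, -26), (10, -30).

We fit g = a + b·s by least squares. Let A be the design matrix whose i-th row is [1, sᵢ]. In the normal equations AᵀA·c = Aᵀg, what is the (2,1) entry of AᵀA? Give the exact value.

31

Row 2 ↔ basis s, column 1 ↔ basis 1, so (AᵀA)_{2,1} = Σᵢ s = (2)·(1) + (4)·(1) + (7)·(1) + (8)·(1) + (10)·(1) = 31.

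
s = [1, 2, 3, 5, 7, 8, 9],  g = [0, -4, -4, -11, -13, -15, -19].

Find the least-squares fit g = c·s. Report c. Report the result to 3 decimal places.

c = -1.961

Entries of AᵀA: Σs·s = 233.
Moment sums: Σs·g = -457.
Normal equations: [[233]]·[c]ᵀ = [-457]ᵀ.
Hence c = -457 / 233 ≈ -1.96137.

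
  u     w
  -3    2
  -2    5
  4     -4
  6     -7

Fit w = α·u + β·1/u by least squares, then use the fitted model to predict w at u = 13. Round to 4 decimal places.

ŵ = -12.0537

Sums needed: Σu·u = 65, Σu·1/u = 4, Σ1/u·1/u = 65/144.
For Aᵀw: Σu·w = -74, Σ1/u·w = -16/3.
So AᵀA·[α, β]ᵀ = Aᵀw: [[65, 4]; [4, 65/144]]·[α, β]ᵀ = [-74, -16/3]ᵀ.
Eliminating β: (65/144)·(row 1) − 4·(row 2) gives (1921/144)·α = (65/144)·(-74) − 4·(-16/3) = -869/72, so α = -1738/1921.
Then β = ((-16/3) − 4·(-1738/1921))/(65/144) = -7296/1921.
At u = 13: ŵ = (-1738/1921)·(13) + (-7296/1921)·(1/13) = -301018/24973.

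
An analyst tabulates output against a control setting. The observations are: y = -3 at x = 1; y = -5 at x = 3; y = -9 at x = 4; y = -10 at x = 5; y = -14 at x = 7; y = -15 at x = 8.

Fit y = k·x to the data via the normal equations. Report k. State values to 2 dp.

k = -1.96

Entries of MᵀM: Σx·x = 164.
Right-hand side: Σx·y = -322.
So MᵀM·[k]ᵀ = Mᵀy: [[164]]·[k]ᵀ = [-322]ᵀ.
k = (-322)/164 = -1.96341.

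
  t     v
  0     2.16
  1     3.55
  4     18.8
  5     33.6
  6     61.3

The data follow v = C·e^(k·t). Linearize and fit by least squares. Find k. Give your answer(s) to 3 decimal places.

Let Y = ln v. Fitting Y = k·t + ln C by least squares:
AᵀA = [[78.0000, 16.0000]; [16.0000, 5]], rhs = [55.2697, 12.6012]ᵀ  (here Σt = 16.0000, Σ(t)² = 78.0000, Σln v = 12.6012, Σt·ln v = 55.2697).
Solving (det = 134.0000): k = 0.55768, ln C = 0.73567.

k = 0.558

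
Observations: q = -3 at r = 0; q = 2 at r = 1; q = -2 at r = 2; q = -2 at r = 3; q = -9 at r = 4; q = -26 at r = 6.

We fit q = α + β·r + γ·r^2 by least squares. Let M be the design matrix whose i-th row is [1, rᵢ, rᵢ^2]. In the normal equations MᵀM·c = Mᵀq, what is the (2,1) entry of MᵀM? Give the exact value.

16

Row 2 ↔ basis r, column 1 ↔ basis 1, so (MᵀM)_{2,1} = Σᵢ r = (0)·(1) + (1)·(1) + (2)·(1) + (3)·(1) + (4)·(1) + (6)·(1) = 16.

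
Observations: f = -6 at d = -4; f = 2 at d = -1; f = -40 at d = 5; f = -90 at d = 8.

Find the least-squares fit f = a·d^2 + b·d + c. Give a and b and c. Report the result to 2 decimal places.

a = -1.07, b = -2.70, c = 0.37

Entries of AᵀA: Σd^2·d^2 = 4978, Σd^2·d = 572, Σd^2 = 106, Σd·d = 106, Σd = 8, Σ1 = 4.
Moment sums: Σd^2·f = -6854, Σd·f = -898, Σf = -134.
Row-reducing yields a = -29/27, b = -73/27, c = 10/27.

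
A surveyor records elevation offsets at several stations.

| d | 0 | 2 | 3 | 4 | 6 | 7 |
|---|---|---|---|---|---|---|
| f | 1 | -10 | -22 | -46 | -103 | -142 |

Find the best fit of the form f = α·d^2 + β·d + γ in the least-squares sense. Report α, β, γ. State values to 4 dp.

The normal system AᵀA·[α, β, γ]ᵀ = Aᵀf is [[4050, 658, 114]; [658, 114, 22]; [114, 22, 6]]·[α, β, γ]ᵀ = [-11640, -1882, -322]ᵀ.
Row-reducing yields α = -1181/390, β = 248/325, γ = 2089/1950.

α = -3.0282, β = 0.7631, γ = 1.0713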